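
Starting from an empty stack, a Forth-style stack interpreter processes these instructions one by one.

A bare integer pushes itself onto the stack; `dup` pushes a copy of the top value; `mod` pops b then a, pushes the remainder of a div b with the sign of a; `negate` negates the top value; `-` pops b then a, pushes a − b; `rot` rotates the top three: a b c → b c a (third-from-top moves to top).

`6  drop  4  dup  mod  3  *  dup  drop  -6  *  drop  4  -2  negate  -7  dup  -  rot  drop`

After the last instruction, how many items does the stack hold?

2

6      : 6
drop   : (empty)
4      : 4
dup    : 4 4
mod    : 0
3      : 0 3
*      : 0
dup    : 0 0
drop   : 0
-6     : 0 -6
*      : 0
drop   : (empty)
4      : 4
-2     : 4 -2
negate : 4 2
-7     : 4 2 -7
dup    : 4 2 -7 -7
-      : 4 2 0
rot    : 2 0 4
drop   : 2 0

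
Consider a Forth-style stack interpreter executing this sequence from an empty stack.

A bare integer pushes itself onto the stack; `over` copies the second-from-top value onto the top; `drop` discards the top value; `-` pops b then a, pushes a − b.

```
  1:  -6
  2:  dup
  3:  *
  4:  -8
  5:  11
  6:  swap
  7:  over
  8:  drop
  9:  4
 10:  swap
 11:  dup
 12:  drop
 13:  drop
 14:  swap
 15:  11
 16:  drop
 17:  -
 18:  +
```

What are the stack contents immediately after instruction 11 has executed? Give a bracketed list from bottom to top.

[36, 11, 4, -8, -8]

-6    -6
dup   -6 -6
*     36
-8    36 -8
11    36 -8 11
swap  36 11 -8
over  36 11 -8 11
drop  36 11 -8
4     36 11 -8 4
swap  36 11 4 -8
dup   36 11 4 -8 -8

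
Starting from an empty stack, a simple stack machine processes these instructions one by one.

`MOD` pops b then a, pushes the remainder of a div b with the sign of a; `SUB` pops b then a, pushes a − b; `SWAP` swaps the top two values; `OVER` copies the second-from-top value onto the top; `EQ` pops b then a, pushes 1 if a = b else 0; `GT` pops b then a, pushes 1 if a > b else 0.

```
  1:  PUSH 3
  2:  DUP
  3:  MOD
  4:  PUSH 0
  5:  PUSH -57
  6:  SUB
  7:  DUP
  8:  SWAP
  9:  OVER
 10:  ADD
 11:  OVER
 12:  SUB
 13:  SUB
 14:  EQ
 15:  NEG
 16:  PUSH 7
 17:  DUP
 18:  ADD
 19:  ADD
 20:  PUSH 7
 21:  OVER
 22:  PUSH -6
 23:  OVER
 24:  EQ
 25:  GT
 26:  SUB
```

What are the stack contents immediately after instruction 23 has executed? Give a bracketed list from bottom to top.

[13, 7, 13, -6, 13]

PUSH 3   → 3
DUP      → 3 3
MOD      → 0
PUSH 0   → 0 0
PUSH -57 → 0 0 -57
SUB      → 0 57
DUP      → 0 57 57
SWAP     → 0 57 57
OVER     → 0 57 57 57
ADD      → 0 57 114
OVER     → 0 57 114 57
SUB      → 0 57 57
SUB      → 0 0
EQ       → 1
NEG      → -1
PUSH 7   → -1 7
DUP      → -1 7 7
ADD      → -1 14
ADD      → 13
PUSH 7   → 13 7
OVER     → 13 7 13
PUSH -6  → 13 7 13 -6
OVER     → 13 7 13 -6 13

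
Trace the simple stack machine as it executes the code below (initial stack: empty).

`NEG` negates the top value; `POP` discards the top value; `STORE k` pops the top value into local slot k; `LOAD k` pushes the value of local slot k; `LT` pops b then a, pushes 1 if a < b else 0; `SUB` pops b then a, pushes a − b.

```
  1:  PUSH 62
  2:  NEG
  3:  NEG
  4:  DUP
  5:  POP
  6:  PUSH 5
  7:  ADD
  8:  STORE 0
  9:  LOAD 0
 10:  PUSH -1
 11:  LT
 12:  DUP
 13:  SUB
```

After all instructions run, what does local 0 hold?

PUSH 62  62
NEG      -62
NEG      62
DUP      62 62
POP      62
PUSH 5   62 5
ADD      67
STORE 0  (empty)
LOAD 0   67
PUSH -1  67 -1
LT       0
DUP      0 0
SUB      0

67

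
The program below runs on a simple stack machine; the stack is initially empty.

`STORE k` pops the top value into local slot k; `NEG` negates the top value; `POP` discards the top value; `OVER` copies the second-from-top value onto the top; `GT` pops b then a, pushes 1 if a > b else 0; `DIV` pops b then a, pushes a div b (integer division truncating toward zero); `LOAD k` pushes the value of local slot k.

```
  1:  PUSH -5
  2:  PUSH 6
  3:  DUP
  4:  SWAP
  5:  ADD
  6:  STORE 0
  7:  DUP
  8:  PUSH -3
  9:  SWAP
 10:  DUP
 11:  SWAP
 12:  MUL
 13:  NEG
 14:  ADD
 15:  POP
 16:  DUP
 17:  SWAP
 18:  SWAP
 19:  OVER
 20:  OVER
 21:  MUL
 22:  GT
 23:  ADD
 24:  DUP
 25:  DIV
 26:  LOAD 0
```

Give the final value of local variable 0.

12

PUSH -5 -> -5
PUSH 6  -> -5 6
DUP     -> -5 6 6
SWAP    -> -5 6 6
ADD     -> -5 12
STORE 0 -> -5
DUP     -> -5 -5
PUSH -3 -> -5 -5 -3
SWAP    -> -5 -3 -5
DUP     -> -5 -3 -5 -5
SWAP    -> -5 -3 -5 -5
MUL     -> -5 -3 25
NEG     -> -5 -3 -25
ADD     -> -5 -28
POP     -> -5
DUP     -> -5 -5
SWAP    -> -5 -5
SWAP    -> -5 -5
OVER    -> -5 -5 -5
OVER    -> -5 -5 -5 -5
MUL     -> -5 -5 25
GT      -> -5 0
ADD     -> -5
DUP     -> -5 -5
DIV     -> 1
LOAD 0  -> 1 12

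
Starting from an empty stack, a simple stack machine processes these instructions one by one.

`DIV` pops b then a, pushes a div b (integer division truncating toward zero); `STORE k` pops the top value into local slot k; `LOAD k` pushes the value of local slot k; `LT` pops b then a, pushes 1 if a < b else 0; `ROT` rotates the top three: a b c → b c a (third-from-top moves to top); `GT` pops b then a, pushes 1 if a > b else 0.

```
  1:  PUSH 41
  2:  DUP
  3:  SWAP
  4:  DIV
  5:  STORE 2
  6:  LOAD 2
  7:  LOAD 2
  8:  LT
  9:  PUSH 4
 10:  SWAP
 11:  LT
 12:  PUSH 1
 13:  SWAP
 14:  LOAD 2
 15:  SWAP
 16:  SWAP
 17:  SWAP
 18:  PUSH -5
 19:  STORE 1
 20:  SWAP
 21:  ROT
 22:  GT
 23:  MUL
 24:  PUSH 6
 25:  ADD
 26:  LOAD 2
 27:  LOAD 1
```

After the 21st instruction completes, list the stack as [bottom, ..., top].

PUSH 41  [41]
DUP      [41, 41]
SWAP     [41, 41]
DIV      [1]
STORE 2  []
LOAD 2   [1]
LOAD 2   [1, 1]
LT       [0]
PUSH 4   [0, 4]
SWAP     [4, 0]
LT       [0]
PUSH 1   [0, 1]
SWAP     [1, 0]
LOAD 2   [1, 0, 1]
SWAP     [1, 1, 0]
SWAP     [1, 0, 1]
SWAP     [1, 1, 0]
PUSH -5  [1, 1, 0, -5]
STORE 1  [1, 1, 0]
SWAP     [1, 0, 1]
ROT      [0, 1, 1]

[0, 1, 1]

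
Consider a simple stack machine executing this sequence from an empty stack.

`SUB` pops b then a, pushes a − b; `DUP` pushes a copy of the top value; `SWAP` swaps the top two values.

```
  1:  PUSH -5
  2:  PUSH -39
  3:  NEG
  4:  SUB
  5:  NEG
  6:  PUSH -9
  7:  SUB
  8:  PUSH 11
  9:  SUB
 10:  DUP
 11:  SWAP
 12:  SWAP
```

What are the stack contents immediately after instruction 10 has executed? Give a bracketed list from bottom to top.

PUSH -5   [-5]
PUSH -39  [-5, -39]
NEG       [-5, 39]
SUB       [-44]
NEG       [44]
PUSH -9   [44, -9]
SUB       [53]
PUSH 11   [53, 11]
SUB       [42]
DUP       [42, 42]

[42, 42]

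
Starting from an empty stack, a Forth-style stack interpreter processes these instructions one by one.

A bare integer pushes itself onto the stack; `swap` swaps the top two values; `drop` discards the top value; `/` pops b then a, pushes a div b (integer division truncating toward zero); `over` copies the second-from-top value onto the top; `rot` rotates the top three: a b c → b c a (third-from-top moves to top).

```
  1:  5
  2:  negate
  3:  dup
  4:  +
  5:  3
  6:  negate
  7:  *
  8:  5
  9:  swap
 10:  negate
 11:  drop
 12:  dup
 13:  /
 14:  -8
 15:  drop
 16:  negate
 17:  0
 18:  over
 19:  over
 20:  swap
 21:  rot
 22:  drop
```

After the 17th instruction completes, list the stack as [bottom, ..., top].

[-1, 0]

5      -> 5
negate -> -5
dup    -> -5 -5
+      -> -10
3      -> -10 3
negate -> -10 -3
*      -> 30
5      -> 30 5
swap   -> 5 30
negate -> 5 -30
drop   -> 5
dup    -> 5 5
/      -> 1
-8     -> 1 -8
drop   -> 1
negate -> -1
0      -> -1 0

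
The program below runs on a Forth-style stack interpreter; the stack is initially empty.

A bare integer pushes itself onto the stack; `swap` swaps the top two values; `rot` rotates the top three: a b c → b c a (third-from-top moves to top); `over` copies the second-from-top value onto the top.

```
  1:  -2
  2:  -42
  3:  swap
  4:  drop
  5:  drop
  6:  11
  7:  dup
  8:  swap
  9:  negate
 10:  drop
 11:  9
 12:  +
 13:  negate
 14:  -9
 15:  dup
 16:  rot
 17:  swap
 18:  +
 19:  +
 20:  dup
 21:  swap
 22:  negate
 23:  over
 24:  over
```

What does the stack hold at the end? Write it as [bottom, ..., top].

-2      [-2]
-42     [-2, -42]
swap    [-42, -2]
drop    [-42]
drop    []
11      [11]
dup     [11, 11]
swap    [11, 11]
negate  [11, -11]
drop    [11]
9       [11, 9]
+       [20]
negate  [-20]
-9      [-20, -9]
dup     [-20, -9, -9]
rot     [-9, -9, -20]
swap    [-9, -20, -9]
+       [-9, -29]
+       [-38]
dup     [-38, -38]
swap    [-38, -38]
negate  [-38, 38]
over    [-38, 38, -38]
over    [-38, 38, -38, 38]

[-38, 38, -38, 38]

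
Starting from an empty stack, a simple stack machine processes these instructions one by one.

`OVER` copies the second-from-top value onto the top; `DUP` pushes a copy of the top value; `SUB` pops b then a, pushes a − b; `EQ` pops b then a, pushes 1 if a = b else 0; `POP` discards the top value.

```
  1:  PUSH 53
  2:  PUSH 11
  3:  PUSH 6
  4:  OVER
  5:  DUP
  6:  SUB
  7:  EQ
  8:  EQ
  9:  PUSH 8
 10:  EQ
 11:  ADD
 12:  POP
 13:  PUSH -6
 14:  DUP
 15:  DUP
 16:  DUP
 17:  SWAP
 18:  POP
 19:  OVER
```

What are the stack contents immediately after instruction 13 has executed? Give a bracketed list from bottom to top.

[-6]

PUSH 53 → 53
PUSH 11 → 53 11
PUSH 6  → 53 11 6
OVER    → 53 11 6 11
DUP     → 53 11 6 11 11
SUB     → 53 11 6 0
EQ      → 53 11 0
EQ      → 53 0
PUSH 8  → 53 0 8
EQ      → 53 0
ADD     → 53
POP     → (empty)
PUSH -6 → -6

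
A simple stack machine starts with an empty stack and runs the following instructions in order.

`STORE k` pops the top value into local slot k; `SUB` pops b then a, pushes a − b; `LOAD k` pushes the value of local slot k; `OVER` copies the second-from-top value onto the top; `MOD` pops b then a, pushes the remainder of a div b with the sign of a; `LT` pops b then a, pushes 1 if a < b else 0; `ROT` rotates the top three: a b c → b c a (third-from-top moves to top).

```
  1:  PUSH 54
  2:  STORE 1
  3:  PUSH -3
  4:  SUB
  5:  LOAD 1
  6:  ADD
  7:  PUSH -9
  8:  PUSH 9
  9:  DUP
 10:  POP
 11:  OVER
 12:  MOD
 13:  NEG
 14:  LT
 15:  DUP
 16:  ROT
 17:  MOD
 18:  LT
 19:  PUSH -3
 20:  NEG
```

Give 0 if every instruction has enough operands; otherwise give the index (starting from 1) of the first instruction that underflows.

PUSH 54 : [54]
STORE 1 : []
PUSH -3 : [-3]
SUB  — needs 2 operands, stack has 1 → underflow

4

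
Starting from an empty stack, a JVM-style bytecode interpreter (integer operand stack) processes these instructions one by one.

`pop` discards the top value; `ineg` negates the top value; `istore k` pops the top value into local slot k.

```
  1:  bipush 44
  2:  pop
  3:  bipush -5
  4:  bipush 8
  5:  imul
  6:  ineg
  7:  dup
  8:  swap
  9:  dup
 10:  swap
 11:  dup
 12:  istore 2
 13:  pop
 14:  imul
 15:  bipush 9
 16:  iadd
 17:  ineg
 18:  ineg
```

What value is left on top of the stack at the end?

1609

bipush 44  44
pop        (empty)
bipush -5  -5
bipush 8   -5 8
imul       -40
ineg       40
dup        40 40
swap       40 40
dup        40 40 40
swap       40 40 40
dup        40 40 40 40
istore 2   40 40 40
pop        40 40
imul       1600
bipush 9   1600 9
iadd       1609
ineg       -1609
ineg       1609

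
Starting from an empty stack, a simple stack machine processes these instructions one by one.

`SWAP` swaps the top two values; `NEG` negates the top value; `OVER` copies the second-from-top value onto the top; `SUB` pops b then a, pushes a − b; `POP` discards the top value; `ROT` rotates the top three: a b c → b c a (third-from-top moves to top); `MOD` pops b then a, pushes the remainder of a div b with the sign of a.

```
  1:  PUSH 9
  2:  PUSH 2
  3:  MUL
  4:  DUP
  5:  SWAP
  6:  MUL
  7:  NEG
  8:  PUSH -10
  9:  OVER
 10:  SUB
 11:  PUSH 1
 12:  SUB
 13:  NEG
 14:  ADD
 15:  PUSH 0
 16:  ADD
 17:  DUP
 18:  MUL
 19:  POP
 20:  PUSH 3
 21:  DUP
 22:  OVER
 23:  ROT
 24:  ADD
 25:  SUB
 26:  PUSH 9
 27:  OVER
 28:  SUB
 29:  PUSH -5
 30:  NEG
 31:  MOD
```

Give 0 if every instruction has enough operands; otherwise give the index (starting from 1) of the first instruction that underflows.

0

PUSH 9   → [9]
PUSH 2   → [9, 2]
MUL      → [18]
DUP      → [18, 18]
SWAP     → [18, 18]
MUL      → [324]
NEG      → [-324]
PUSH -10 → [-324, -10]
OVER     → [-324, -10, -324]
SUB      → [-324, 314]
PUSH 1   → [-324, 314, 1]
SUB      → [-324, 313]
NEG      → [-324, -313]
ADD      → [-637]
PUSH 0   → [-637, 0]
ADD      → [-637]
DUP      → [-637, -637]
MUL      → [405769]
POP      → []
PUSH 3   → [3]
DUP      → [3, 3]
OVER     → [3, 3, 3]
ROT      → [3, 3, 3]
ADD      → [3, 6]
SUB      → [-3]
PUSH 9   → [-3, 9]
OVER     → [-3, 9, -3]
SUB      → [-3, 12]
PUSH -5  → [-3, 12, -5]
NEG      → [-3, 12, 5]
MOD      → [-3, 2]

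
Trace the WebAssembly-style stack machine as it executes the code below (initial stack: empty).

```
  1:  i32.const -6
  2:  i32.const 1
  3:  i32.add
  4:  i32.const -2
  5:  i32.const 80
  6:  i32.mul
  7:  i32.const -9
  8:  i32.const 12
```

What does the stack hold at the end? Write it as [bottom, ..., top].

i32.const -6 -> [-6]
i32.const 1  -> [-6, 1]
i32.add      -> [-5]
i32.const -2 -> [-5, -2]
i32.const 80 -> [-5, -2, 80]
i32.mul      -> [-5, -160]
i32.const -9 -> [-5, -160, -9]
i32.const 12 -> [-5, -160, -9, 12]

[-5, -160, -9, 12]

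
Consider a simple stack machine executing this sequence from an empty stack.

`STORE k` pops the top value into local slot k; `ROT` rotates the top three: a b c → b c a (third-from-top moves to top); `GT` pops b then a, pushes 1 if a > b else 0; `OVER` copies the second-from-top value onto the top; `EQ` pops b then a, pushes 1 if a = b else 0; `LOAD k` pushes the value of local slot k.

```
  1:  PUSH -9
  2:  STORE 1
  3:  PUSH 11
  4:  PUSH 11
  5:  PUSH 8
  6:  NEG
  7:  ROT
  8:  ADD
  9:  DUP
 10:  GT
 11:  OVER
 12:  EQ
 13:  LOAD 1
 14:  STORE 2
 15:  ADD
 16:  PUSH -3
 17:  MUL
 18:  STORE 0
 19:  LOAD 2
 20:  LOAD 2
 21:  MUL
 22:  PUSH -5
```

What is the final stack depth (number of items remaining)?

PUSH -9  [-9]
STORE 1  []
PUSH 11  [11]
PUSH 11  [11, 11]
PUSH 8   [11, 11, 8]
NEG      [11, 11, -8]
ROT      [11, -8, 11]
ADD      [11, 3]
DUP      [11, 3, 3]
GT       [11, 0]
OVER     [11, 0, 11]
EQ       [11, 0]
LOAD 1   [11, 0, -9]
STORE 2  [11, 0]
ADD      [11]
PUSH -3  [11, -3]
MUL      [-33]
STORE 0  []
LOAD 2   [-9]
LOAD 2   [-9, -9]
MUL      [81]
PUSH -5  [81, -5]

2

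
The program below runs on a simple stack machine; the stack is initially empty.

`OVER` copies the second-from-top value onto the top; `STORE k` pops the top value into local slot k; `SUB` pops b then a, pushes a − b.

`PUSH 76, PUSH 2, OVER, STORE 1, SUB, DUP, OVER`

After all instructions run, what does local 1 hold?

PUSH 76  76
PUSH 2   76 2
OVER     76 2 76
STORE 1  76 2
SUB      74
DUP      74 74
OVER     74 74 74

76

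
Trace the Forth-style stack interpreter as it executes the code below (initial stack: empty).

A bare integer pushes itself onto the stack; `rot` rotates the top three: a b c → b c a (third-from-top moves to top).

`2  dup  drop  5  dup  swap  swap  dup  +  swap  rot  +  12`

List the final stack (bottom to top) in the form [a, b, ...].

[10, 7, 12]

2    -> 2
dup  -> 2 2
drop -> 2
5    -> 2 5
dup  -> 2 5 5
swap -> 2 5 5
swap -> 2 5 5
dup  -> 2 5 5 5
+    -> 2 5 10
swap -> 2 10 5
rot  -> 10 5 2
+    -> 10 7
12   -> 10 7 12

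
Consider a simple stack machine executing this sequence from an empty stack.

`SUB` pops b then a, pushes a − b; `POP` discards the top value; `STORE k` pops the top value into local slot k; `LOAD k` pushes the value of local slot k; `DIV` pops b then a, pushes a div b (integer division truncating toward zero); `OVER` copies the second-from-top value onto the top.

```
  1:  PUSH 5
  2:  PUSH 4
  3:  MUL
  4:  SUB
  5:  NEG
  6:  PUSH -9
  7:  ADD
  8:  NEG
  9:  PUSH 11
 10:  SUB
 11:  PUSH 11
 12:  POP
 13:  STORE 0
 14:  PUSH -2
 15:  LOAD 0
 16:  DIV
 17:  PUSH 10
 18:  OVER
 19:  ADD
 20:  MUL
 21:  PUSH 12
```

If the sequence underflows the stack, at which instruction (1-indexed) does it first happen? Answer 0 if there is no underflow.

4

PUSH 5 → [5]
PUSH 4 → [5, 4]
MUL    → [20]
SUB  — needs 2 operands, stack has 1 → underflow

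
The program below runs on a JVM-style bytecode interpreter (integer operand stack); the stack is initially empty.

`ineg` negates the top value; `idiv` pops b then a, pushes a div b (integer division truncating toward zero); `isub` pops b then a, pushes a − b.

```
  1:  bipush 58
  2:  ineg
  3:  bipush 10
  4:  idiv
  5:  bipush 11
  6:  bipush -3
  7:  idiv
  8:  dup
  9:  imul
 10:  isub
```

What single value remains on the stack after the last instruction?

bipush 58 → 58
ineg      → -58
bipush 10 → -58 10
idiv      → -5
bipush 11 → -5 11
bipush -3 → -5 11 -3
idiv      → -5 -3
dup       → -5 -3 -3
imul      → -5 9
isub      → -14

-14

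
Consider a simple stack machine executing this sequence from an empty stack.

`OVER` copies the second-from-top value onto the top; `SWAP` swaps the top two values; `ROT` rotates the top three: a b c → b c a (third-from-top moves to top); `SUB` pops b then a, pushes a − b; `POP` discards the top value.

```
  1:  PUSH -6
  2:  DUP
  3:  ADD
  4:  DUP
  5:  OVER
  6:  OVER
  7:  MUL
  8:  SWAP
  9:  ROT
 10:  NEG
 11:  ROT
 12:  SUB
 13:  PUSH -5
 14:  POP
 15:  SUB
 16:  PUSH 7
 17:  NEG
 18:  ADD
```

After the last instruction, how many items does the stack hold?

PUSH -6 : -6
DUP     : -6 -6
ADD     : -12
DUP     : -12 -12
OVER    : -12 -12 -12
OVER    : -12 -12 -12 -12
MUL     : -12 -12 144
SWAP    : -12 144 -12
ROT     : 144 -12 -12
NEG     : 144 -12 12
ROT     : -12 12 144
SUB     : -12 -132
PUSH -5 : -12 -132 -5
POP     : -12 -132
SUB     : 120
PUSH 7  : 120 7
NEG     : 120 -7
ADD     : 113

1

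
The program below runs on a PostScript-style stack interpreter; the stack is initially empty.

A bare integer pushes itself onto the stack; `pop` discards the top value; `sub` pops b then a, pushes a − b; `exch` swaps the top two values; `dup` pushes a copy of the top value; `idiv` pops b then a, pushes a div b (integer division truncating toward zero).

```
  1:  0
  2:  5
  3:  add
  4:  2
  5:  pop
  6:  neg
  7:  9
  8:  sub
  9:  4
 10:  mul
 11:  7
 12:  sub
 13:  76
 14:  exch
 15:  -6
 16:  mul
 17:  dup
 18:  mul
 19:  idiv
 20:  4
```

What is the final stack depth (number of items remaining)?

0     0
5     0 5
add   5
2     5 2
pop   5
neg   -5
9     -5 9
sub   -14
4     -14 4
mul   -56
7     -56 7
sub   -63
76    -63 76
exch  76 -63
-6    76 -63 -6
mul   76 378
dup   76 378 378
mul   76 142884
idiv  0
4     0 4

2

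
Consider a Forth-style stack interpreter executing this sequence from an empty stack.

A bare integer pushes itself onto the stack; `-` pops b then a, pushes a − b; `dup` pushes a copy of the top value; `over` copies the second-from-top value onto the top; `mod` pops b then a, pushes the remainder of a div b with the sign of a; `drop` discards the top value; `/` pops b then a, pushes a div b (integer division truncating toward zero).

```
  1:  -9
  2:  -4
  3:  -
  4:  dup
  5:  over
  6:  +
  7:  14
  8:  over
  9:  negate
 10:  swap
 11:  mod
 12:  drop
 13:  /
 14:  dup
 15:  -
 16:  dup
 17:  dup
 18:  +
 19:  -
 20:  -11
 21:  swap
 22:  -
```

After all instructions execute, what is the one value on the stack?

-9     -> -9
-4     -> -9 -4
-      -> -5
dup    -> -5 -5
over   -> -5 -5 -5
+      -> -5 -10
14     -> -5 -10 14
over   -> -5 -10 14 -10
negate -> -5 -10 14 10
swap   -> -5 -10 10 14
mod    -> -5 -10 10
drop   -> -5 -10
/      -> 0
dup    -> 0 0
-      -> 0
dup    -> 0 0
dup    -> 0 0 0
+      -> 0 0
-      -> 0
-11    -> 0 -11
swap   -> -11 0
-      -> -11

-11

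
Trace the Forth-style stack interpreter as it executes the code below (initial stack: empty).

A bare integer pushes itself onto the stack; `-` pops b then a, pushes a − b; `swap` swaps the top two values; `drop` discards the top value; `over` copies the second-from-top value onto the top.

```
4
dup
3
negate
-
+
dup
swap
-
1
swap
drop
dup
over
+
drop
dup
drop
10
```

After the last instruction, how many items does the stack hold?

2

4      → 4
dup    → 4 4
3      → 4 4 3
negate → 4 4 -3
-      → 4 7
+      → 11
dup    → 11 11
swap   → 11 11
-      → 0
1      → 0 1
swap   → 1 0
drop   → 1
dup    → 1 1
over   → 1 1 1
+      → 1 2
drop   → 1
dup    → 1 1
drop   → 1
10     → 1 10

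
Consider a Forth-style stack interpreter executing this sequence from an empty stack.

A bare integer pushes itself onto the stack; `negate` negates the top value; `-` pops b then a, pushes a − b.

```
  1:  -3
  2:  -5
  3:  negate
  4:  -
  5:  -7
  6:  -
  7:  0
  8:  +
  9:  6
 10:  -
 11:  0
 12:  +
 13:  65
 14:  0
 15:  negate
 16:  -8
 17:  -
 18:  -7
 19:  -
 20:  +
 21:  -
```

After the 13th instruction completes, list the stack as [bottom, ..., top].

-3     -> [-3]
-5     -> [-3, -5]
negate -> [-3, 5]
-      -> [-8]
-7     -> [-8, -7]
-      -> [-1]
0      -> [-1, 0]
+      -> [-1]
6      -> [-1, 6]
-      -> [-7]
0      -> [-7, 0]
+      -> [-7]
65     -> [-7, 65]

[-7, 65]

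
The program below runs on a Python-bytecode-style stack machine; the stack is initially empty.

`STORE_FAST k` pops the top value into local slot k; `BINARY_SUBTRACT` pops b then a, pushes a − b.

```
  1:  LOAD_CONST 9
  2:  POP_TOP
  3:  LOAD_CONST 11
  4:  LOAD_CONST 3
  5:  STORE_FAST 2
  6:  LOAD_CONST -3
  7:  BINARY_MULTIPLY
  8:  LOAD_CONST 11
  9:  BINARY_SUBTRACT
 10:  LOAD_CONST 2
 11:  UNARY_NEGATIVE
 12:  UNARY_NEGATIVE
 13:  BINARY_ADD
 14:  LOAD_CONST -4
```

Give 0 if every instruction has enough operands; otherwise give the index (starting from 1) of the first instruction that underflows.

LOAD_CONST 9    -> [9]
POP_TOP         -> []
LOAD_CONST 11   -> [11]
LOAD_CONST 3    -> [11, 3]
STORE_FAST 2    -> [11]
LOAD_CONST -3   -> [11, -3]
BINARY_MULTIPLY -> [-33]
LOAD_CONST 11   -> [-33, 11]
BINARY_SUBTRACT -> [-44]
LOAD_CONST 2    -> [-44, 2]
UNARY_NEGATIVE  -> [-44, -2]
UNARY_NEGATIVE  -> [-44, 2]
BINARY_ADD      -> [-42]
LOAD_CONST -4   -> [-42, -4]

0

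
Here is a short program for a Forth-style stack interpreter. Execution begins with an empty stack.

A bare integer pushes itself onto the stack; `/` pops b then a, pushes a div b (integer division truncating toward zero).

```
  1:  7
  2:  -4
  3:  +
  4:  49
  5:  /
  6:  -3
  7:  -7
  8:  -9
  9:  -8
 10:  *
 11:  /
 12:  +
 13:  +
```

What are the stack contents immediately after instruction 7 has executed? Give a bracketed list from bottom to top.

[0, -3, -7]

7  -> 7
-4 -> 7 -4
+  -> 3
49 -> 3 49
/  -> 0
-3 -> 0 -3
-7 -> 0 -3 -7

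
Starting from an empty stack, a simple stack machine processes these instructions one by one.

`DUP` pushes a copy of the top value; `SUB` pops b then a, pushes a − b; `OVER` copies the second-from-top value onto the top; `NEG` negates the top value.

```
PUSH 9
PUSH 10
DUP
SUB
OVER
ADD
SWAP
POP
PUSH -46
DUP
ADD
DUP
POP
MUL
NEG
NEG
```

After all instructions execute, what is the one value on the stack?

PUSH 9   : 9
PUSH 10  : 9 10
DUP      : 9 10 10
SUB      : 9 0
OVER     : 9 0 9
ADD      : 9 9
SWAP     : 9 9
POP      : 9
PUSH -46 : 9 -46
DUP      : 9 -46 -46
ADD      : 9 -92
DUP      : 9 -92 -92
POP      : 9 -92
MUL      : -828
NEG      : 828
NEG      : -828

-828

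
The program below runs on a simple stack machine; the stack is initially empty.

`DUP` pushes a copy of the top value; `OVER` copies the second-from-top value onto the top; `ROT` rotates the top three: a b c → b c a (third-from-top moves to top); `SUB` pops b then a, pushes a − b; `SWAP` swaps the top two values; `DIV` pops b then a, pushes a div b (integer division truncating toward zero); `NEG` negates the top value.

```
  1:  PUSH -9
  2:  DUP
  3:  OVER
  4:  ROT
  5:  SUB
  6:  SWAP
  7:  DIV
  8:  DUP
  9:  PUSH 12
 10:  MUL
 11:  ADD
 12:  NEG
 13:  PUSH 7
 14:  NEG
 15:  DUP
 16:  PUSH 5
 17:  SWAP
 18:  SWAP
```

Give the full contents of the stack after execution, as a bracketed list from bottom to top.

[0, -7, -7, 5]

PUSH -9 -> [-9]
DUP     -> [-9, -9]
OVER    -> [-9, -9, -9]
ROT     -> [-9, -9, -9]
SUB     -> [-9, 0]
SWAP    -> [0, -9]
DIV     -> [0]
DUP     -> [0, 0]
PUSH 12 -> [0, 0, 12]
MUL     -> [0, 0]
ADD     -> [0]
NEG     -> [0]
PUSH 7  -> [0, 7]
NEG     -> [0, -7]
DUP     -> [0, -7, -7]
PUSH 5  -> [0, -7, -7, 5]
SWAP    -> [0, -7, 5, -7]
SWAP    -> [0, -7, -7, 5]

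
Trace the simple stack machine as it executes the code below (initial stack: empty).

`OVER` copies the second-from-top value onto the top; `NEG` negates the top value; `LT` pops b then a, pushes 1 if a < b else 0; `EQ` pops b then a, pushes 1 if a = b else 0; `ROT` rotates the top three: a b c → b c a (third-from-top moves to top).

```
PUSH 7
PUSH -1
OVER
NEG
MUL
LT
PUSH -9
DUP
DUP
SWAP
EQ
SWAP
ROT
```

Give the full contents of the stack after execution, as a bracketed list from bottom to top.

[1, -9, 0]

PUSH 7  → 7
PUSH -1 → 7 -1
OVER    → 7 -1 7
NEG     → 7 -1 -7
MUL     → 7 7
LT      → 0
PUSH -9 → 0 -9
DUP     → 0 -9 -9
DUP     → 0 -9 -9 -9
SWAP    → 0 -9 -9 -9
EQ      → 0 -9 1
SWAP    → 0 1 -9
ROT     → 1 -9 0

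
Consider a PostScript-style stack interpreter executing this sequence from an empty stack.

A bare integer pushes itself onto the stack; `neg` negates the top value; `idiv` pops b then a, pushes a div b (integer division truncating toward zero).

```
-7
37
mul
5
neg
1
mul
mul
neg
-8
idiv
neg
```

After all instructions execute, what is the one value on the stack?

-7   → -7
37   → -7 37
mul  → -259
5    → -259 5
neg  → -259 -5
1    → -259 -5 1
mul  → -259 -5
mul  → 1295
neg  → -1295
-8   → -1295 -8
idiv → 161
neg  → -161

-161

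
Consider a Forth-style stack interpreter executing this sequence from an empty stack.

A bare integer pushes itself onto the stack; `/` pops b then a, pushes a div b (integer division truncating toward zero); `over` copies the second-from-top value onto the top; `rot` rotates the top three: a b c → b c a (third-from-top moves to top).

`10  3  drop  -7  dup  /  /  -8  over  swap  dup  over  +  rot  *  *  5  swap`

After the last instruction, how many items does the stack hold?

3

10   : [10]
3    : [10, 3]
drop : [10]
-7   : [10, -7]
dup  : [10, -7, -7]
/    : [10, 1]
/    : [10]
-8   : [10, -8]
over : [10, -8, 10]
swap : [10, 10, -8]
dup  : [10, 10, -8, -8]
over : [10, 10, -8, -8, -8]
+    : [10, 10, -8, -16]
rot  : [10, -8, -16, 10]
*    : [10, -8, -160]
*    : [10, 1280]
5    : [10, 1280, 5]
swap : [10, 5, 1280]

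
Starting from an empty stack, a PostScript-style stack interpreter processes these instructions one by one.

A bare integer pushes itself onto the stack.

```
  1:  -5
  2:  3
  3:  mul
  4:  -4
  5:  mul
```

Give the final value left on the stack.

-5  → -5
3   → -5 3
mul → -15
-4  → -15 -4
mul → 60

60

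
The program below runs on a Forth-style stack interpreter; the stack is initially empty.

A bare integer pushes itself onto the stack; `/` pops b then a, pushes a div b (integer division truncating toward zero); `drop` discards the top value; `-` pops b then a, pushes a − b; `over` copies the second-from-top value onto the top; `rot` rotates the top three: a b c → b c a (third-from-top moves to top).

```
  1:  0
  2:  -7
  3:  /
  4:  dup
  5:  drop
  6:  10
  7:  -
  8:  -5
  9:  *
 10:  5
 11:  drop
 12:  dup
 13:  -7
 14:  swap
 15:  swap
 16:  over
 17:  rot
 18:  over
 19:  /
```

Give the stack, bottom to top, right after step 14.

[50, -7, 50]

0    -> 0
-7   -> 0 -7
/    -> 0
dup  -> 0 0
drop -> 0
10   -> 0 10
-    -> -10
-5   -> -10 -5
*    -> 50
5    -> 50 5
drop -> 50
dup  -> 50 50
-7   -> 50 50 -7
swap -> 50 -7 50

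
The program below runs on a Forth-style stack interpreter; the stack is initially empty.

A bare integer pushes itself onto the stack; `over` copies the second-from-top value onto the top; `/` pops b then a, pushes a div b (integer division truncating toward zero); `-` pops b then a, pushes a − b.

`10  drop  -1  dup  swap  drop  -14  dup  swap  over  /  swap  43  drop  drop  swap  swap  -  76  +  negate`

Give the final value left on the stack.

-74

10      10
drop    (empty)
-1      -1
dup     -1 -1
swap    -1 -1
drop    -1
-14     -1 -14
dup     -1 -14 -14
swap    -1 -14 -14
over    -1 -14 -14 -14
/       -1 -14 1
swap    -1 1 -14
43      -1 1 -14 43
drop    -1 1 -14
drop    -1 1
swap    1 -1
swap    -1 1
-       -2
76      -2 76
+       74
negate  -74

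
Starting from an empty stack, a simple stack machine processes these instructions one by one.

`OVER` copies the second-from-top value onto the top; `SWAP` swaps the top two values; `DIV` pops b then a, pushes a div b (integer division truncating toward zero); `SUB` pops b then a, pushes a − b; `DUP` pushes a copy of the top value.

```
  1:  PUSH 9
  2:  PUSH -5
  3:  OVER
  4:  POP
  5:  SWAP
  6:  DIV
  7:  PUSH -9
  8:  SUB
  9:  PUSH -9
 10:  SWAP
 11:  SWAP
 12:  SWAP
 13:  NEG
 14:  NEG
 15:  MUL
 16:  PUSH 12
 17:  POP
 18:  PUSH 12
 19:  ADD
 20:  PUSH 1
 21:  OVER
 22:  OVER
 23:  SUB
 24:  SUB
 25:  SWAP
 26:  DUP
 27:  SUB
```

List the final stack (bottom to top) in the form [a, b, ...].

PUSH 9  : [9]
PUSH -5 : [9, -5]
OVER    : [9, -5, 9]
POP     : [9, -5]
SWAP    : [-5, 9]
DIV     : [0]
PUSH -9 : [0, -9]
SUB     : [9]
PUSH -9 : [9, -9]
SWAP    : [-9, 9]
SWAP    : [9, -9]
SWAP    : [-9, 9]
NEG     : [-9, -9]
NEG     : [-9, 9]
MUL     : [-81]
PUSH 12 : [-81, 12]
POP     : [-81]
PUSH 12 : [-81, 12]
ADD     : [-69]
PUSH 1  : [-69, 1]
OVER    : [-69, 1, -69]
OVER    : [-69, 1, -69, 1]
SUB     : [-69, 1, -70]
SUB     : [-69, 71]
SWAP    : [71, -69]
DUP     : [71, -69, -69]
SUB     : [71, 0]

[71, 0]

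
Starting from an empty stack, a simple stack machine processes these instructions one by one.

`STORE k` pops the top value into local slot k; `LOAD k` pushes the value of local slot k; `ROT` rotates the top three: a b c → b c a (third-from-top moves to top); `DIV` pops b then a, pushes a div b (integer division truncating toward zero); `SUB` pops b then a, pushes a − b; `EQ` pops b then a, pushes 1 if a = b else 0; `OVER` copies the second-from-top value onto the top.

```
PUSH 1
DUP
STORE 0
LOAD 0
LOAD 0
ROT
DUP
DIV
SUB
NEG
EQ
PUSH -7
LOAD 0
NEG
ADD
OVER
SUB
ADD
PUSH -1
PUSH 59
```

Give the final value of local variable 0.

1

PUSH 1  -> 1
DUP     -> 1 1
STORE 0 -> 1
LOAD 0  -> 1 1
LOAD 0  -> 1 1 1
ROT     -> 1 1 1
DUP     -> 1 1 1 1
DIV     -> 1 1 1
SUB     -> 1 0
NEG     -> 1 0
EQ      -> 0
PUSH -7 -> 0 -7
LOAD 0  -> 0 -7 1
NEG     -> 0 -7 -1
ADD     -> 0 -8
OVER    -> 0 -8 0
SUB     -> 0 -8
ADD     -> -8
PUSH -1 -> -8 -1
PUSH 59 -> -8 -1 59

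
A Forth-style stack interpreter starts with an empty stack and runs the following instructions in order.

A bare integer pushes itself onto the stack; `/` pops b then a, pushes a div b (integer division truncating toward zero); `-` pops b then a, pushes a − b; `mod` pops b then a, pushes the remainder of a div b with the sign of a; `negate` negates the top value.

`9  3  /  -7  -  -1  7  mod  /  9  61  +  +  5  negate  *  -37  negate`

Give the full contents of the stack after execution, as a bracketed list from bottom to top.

[-300, 37]

9      → 9
3      → 9 3
/      → 3
-7     → 3 -7
-      → 10
-1     → 10 -1
7      → 10 -1 7
mod    → 10 -1
/      → -10
9      → -10 9
61     → -10 9 61
+      → -10 70
+      → 60
5      → 60 5
negate → 60 -5
*      → -300
-37    → -300 -37
negate → -300 37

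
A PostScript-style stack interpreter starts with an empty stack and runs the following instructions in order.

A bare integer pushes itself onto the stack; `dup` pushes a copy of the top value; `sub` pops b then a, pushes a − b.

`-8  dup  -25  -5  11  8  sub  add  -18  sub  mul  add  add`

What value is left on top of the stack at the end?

-416

-8  : [-8]
dup : [-8, -8]
-25 : [-8, -8, -25]
-5  : [-8, -8, -25, -5]
11  : [-8, -8, -25, -5, 11]
8   : [-8, -8, -25, -5, 11, 8]
sub : [-8, -8, -25, -5, 3]
add : [-8, -8, -25, -2]
-18 : [-8, -8, -25, -2, -18]
sub : [-8, -8, -25, 16]
mul : [-8, -8, -400]
add : [-8, -408]
add : [-416]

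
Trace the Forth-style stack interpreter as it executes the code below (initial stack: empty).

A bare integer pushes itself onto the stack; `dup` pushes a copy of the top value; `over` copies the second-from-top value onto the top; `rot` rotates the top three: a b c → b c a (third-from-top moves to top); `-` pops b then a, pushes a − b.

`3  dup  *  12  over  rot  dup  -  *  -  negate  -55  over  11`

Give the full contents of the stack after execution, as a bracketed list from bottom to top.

3       3
dup     3 3
*       9
12      9 12
over    9 12 9
rot     12 9 9
dup     12 9 9 9
-       12 9 0
*       12 0
-       12
negate  -12
-55     -12 -55
over    -12 -55 -12
11      -12 -55 -12 11

[-12, -55, -12, 11]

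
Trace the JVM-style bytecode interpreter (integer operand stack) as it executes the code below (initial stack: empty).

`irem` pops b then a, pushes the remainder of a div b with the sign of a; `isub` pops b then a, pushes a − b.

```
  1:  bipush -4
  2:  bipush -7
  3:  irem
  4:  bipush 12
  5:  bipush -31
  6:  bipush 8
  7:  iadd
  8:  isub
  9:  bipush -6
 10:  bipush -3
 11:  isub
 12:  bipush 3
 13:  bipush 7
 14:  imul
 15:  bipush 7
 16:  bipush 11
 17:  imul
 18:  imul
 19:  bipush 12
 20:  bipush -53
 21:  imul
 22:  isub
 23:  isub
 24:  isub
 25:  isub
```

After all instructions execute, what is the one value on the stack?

-2295

bipush -4   [-4]
bipush -7   [-4, -7]
irem        [-4]
bipush 12   [-4, 12]
bipush -31  [-4, 12, -31]
bipush 8    [-4, 12, -31, 8]
iadd        [-4, 12, -23]
isub        [-4, 35]
bipush -6   [-4, 35, -6]
bipush -3   [-4, 35, -6, -3]
isub        [-4, 35, -3]
bipush 3    [-4, 35, -3, 3]
bipush 7    [-4, 35, -3, 3, 7]
imul        [-4, 35, -3, 21]
bipush 7    [-4, 35, -3, 21, 7]
bipush 11   [-4, 35, -3, 21, 7, 11]
imul        [-4, 35, -3, 21, 77]
imul        [-4, 35, -3, 1617]
bipush 12   [-4, 35, -3, 1617, 12]
bipush -53  [-4, 35, -3, 1617, 12, -53]
imul        [-4, 35, -3, 1617, -636]
isub        [-4, 35, -3, 2253]
isub        [-4, 35, -2256]
isub        [-4, 2291]
isub        [-2295]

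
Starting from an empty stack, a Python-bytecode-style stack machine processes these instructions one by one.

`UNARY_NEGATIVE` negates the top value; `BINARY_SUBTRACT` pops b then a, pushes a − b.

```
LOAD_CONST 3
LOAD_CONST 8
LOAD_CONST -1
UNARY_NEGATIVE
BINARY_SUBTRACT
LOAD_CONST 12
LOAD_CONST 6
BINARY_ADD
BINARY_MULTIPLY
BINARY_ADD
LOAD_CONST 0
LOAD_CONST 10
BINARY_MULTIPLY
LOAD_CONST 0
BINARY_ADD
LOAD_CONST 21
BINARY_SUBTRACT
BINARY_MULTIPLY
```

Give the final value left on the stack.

-2709

LOAD_CONST 3    -> [3]
LOAD_CONST 8    -> [3, 8]
LOAD_CONST -1   -> [3, 8, -1]
UNARY_NEGATIVE  -> [3, 8, 1]
BINARY_SUBTRACT -> [3, 7]
LOAD_CONST 12   -> [3, 7, 12]
LOAD_CONST 6    -> [3, 7, 12, 6]
BINARY_ADD      -> [3, 7, 18]
BINARY_MULTIPLY -> [3, 126]
BINARY_ADD      -> [129]
LOAD_CONST 0    -> [129, 0]
LOAD_CONST 10   -> [129, 0, 10]
BINARY_MULTIPLY -> [129, 0]
LOAD_CONST 0    -> [129, 0, 0]
BINARY_ADD      -> [129, 0]
LOAD_CONST 21   -> [129, 0, 21]
BINARY_SUBTRACT -> [129, -21]
BINARY_MULTIPLY -> [-2709]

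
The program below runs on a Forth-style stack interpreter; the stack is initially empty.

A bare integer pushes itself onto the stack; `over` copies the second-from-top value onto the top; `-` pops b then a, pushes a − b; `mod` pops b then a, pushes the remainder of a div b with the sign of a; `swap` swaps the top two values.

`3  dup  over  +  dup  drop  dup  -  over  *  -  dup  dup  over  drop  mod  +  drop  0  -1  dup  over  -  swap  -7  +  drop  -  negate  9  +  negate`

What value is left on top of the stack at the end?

-9

3      → [3]
dup    → [3, 3]
over   → [3, 3, 3]
+      → [3, 6]
dup    → [3, 6, 6]
drop   → [3, 6]
dup    → [3, 6, 6]
-      → [3, 0]
over   → [3, 0, 3]
*      → [3, 0]
-      → [3]
dup    → [3, 3]
dup    → [3, 3, 3]
over   → [3, 3, 3, 3]
drop   → [3, 3, 3]
mod    → [3, 0]
+      → [3]
drop   → []
0      → [0]
-1     → [0, -1]
dup    → [0, -1, -1]
over   → [0, -1, -1, -1]
-      → [0, -1, 0]
swap   → [0, 0, -1]
-7     → [0, 0, -1, -7]
+      → [0, 0, -8]
drop   → [0, 0]
-      → [0]
negate → [0]
9      → [0, 9]
+      → [9]
negate → [-9]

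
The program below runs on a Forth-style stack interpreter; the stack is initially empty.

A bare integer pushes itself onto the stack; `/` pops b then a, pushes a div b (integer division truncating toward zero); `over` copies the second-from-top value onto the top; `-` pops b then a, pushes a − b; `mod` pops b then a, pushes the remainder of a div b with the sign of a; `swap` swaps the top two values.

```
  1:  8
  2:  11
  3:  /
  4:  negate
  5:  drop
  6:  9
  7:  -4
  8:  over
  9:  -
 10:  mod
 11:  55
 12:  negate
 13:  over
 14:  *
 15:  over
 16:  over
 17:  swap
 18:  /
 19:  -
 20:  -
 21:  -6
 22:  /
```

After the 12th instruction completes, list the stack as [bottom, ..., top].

[9, -55]

8      : [8]
11     : [8, 11]
/      : [0]
negate : [0]
drop   : []
9      : [9]
-4     : [9, -4]
over   : [9, -4, 9]
-      : [9, -13]
mod    : [9]
55     : [9, 55]
negate : [9, -55]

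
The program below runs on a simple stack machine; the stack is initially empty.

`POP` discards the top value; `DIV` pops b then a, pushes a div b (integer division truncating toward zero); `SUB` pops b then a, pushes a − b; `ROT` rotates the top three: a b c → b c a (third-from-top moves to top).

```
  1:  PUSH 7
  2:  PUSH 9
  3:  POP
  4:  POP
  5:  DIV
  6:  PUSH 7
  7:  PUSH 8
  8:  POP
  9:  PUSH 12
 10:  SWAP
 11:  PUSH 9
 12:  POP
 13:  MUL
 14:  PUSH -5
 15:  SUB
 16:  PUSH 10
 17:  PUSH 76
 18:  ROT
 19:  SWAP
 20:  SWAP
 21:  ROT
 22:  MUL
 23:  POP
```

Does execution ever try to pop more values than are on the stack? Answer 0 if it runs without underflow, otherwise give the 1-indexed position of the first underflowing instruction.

5

PUSH 7 -> [7]
PUSH 9 -> [7, 9]
POP    -> [7]
POP    -> []
DIV  — needs 2 operands, stack has 0 → underflow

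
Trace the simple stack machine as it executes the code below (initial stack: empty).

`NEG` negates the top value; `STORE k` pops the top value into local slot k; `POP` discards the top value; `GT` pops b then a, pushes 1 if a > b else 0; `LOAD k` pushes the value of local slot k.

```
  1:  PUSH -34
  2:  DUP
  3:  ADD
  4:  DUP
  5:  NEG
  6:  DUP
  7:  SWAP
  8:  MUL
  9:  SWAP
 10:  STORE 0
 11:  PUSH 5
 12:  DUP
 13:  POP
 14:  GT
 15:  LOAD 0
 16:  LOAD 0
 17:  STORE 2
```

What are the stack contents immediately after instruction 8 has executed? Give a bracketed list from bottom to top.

[-68, 4624]

PUSH -34 : -34
DUP      : -34 -34
ADD      : -68
DUP      : -68 -68
NEG      : -68 68
DUP      : -68 68 68
SWAP     : -68 68 68
MUL      : -68 4624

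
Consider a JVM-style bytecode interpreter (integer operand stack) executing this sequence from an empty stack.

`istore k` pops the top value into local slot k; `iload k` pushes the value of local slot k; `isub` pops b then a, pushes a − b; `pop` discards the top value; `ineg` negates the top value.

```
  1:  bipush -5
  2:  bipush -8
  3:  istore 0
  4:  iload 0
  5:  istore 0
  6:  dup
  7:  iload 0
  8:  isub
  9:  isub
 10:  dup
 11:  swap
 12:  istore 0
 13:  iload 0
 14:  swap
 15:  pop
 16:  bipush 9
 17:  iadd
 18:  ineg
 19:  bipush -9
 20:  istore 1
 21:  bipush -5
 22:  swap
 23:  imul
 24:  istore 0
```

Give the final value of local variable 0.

5

bipush -5 -> [-5]
bipush -8 -> [-5, -8]
istore 0  -> [-5]
iload 0   -> [-5, -8]
istore 0  -> [-5]
dup       -> [-5, -5]
iload 0   -> [-5, -5, -8]
isub      -> [-5, 3]
isub      -> [-8]
dup       -> [-8, -8]
swap      -> [-8, -8]
istore 0  -> [-8]
iload 0   -> [-8, -8]
swap      -> [-8, -8]
pop       -> [-8]
bipush 9  -> [-8, 9]
iadd      -> [1]
ineg      -> [-1]
bipush -9 -> [-1, -9]
istore 1  -> [-1]
bipush -5 -> [-1, -5]
swap      -> [-5, -1]
imul      -> [5]
istore 0  -> []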